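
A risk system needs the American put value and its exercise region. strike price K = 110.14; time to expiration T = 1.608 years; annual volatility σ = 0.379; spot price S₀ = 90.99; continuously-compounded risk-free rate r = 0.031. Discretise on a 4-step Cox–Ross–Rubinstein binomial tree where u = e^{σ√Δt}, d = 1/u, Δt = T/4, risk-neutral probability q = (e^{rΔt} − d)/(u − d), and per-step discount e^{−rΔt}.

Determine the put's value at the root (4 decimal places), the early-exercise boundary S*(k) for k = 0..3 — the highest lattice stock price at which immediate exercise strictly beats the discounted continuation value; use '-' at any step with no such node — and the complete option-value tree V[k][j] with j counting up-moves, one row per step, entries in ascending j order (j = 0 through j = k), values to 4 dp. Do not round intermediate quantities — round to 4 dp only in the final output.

Δt=0.40200, u=1.27163, d=0.78639, q=0.46606, disc=e^(-rΔt)=0.98762
k=4 terminal: V=max(K-S,0) → 75.3422 53.8706 19.1500 0.0000 0.0000
k=3: j=0 S=44.2499 intr=65.8901 cont=64.5261 V=65.8901[EX]; j=1 S=71.5539 intr=38.5861 cont=37.2221 V=38.5861[EX]; j=2 S=115.7056 intr=0.0000 cont=10.0984 V=10.0984[hold]; j=3 S=187.1007 intr=0.0000 cont=0.0000 V=0.0000[hold]  S*(3)=71.5539
k=2: j=0 S=56.2694 intr=53.8706 cont=52.5065 V=53.8706[EX]; j=1 S=90.9900 intr=19.1500 cont=24.9958 V=24.9958[hold]; j=2 S=147.1346 intr=0.0000 cont=5.3252 V=5.3252[hold]  S*(2)=56.2694
k=1: j=0 S=71.5539 intr=38.5861 cont=39.9128 V=39.9128[hold]; j=1 S=115.7056 intr=0.0000 cont=15.6322 V=15.6322[hold]  S*(1)=-
k=0: j=0 S=90.9900 intr=19.1500 cont=28.2425 V=28.2425[hold]  S*(0)=-

price = 28.2425
boundary = - - 56.2694 71.5539
tree:
28.2425
39.9128 15.6322
53.8706 24.9958 5.3252
65.8901 38.5861 10.0984 0.0000
75.3422 53.8706 19.1500 0.0000 0.0000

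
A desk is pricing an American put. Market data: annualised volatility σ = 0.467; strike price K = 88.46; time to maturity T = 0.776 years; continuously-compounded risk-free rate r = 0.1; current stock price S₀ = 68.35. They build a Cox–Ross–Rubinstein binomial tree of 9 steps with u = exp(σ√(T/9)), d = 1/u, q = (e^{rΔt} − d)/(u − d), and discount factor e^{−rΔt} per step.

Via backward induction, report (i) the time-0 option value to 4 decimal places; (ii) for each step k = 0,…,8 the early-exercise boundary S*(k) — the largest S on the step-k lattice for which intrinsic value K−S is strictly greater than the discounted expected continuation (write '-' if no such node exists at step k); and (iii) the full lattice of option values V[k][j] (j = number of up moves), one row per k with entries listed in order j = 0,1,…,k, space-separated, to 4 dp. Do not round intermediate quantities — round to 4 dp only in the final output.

params: Δt=0.08622 u=1.14698 d=0.87186 q=0.49725 e^(-rΔt)=0.99141
t_9 payoffs: 68.5646 62.2866 54.0275 43.1623 28.8685 10.0643 0.0000 0.0000 0.0000 0.0000
t_8: node(8,0) S=22.8195 payoff=65.6405 vs cont=64.8810 → 65.6405 [stop]  node(8,1) S=30.0203 payoff=58.4397 vs cont=57.6803 → 58.4397 [stop]  node(8,2) S=39.4932 payoff=48.9668 vs cont=48.2073 → 48.9668 [stop]  node(8,3) S=51.9554 payoff=36.5046 vs cont=35.7452 → 36.5046 [stop]  node(8,4) S=68.3500 payoff=20.1100 vs cont=19.3506 → 20.1100 [stop]  node(8,5) S=89.9180 payoff=0.0000 vs cont=5.0164 → 5.0164 [wait]  node(8,6) S=118.2917 payoff=0.0000 vs cont=0.0000 → 0.0000 [wait]  node(8,7) S=155.6189 payoff=0.0000 vs cont=0.0000 → 0.0000 [wait]  node(8,8) S=204.7248 payoff=0.0000 vs cont=0.0000 → 0.0000 [wait]  ⇒ S*(8)=68.3500
t_7: node(7,0) S=26.1734 payoff=62.2866 vs cont=61.5271 → 62.2866 [stop]  node(7,1) S=34.4325 payoff=54.0275 vs cont=53.2681 → 54.0275 [stop]  node(7,2) S=45.2977 payoff=43.1623 vs cont=42.4028 → 43.1623 [stop]  node(7,3) S=59.5915 payoff=28.8685 vs cont=28.1090 → 28.8685 [stop]  node(7,4) S=78.3957 payoff=10.0643 vs cont=12.4965 → 12.4965 [wait]  node(7,5) S=103.1337 payoff=0.0000 vs cont=2.5004 → 2.5004 [wait]  node(7,6) S=135.6777 payoff=0.0000 vs cont=0.0000 → 0.0000 [wait]  node(7,7) S=178.4910 payoff=0.0000 vs cont=0.0000 → 0.0000 [wait]  ⇒ S*(7)=59.5915
t_6: node(6,0) S=30.0203 payoff=58.4397 vs cont=57.6803 → 58.4397 [stop]  node(6,1) S=39.4932 payoff=48.9668 vs cont=48.2073 → 48.9668 [stop]  node(6,2) S=51.9554 payoff=36.5046 vs cont=35.7452 → 36.5046 [stop]  node(6,3) S=68.3500 payoff=20.1100 vs cont=20.5496 → 20.5496 [wait]  node(6,4) S=89.9180 payoff=0.0000 vs cont=7.4613 → 7.4613 [wait]  node(6,5) S=118.2917 payoff=0.0000 vs cont=1.2463 → 1.2463 [wait]  node(6,6) S=155.6189 payoff=0.0000 vs cont=0.0000 → 0.0000 [wait]  ⇒ S*(6)=51.9554
t_5: node(5,0) S=34.4325 payoff=54.0275 vs cont=53.2681 → 54.0275 [stop]  node(5,1) S=45.2977 payoff=43.1623 vs cont=42.4028 → 43.1623 [stop]  node(5,2) S=59.5915 payoff=28.8685 vs cont=28.3257 → 28.8685 [stop]  node(5,3) S=78.3957 payoff=10.0643 vs cont=13.9210 → 13.9210 [wait]  node(5,4) S=103.1337 payoff=0.0000 vs cont=4.3334 → 4.3334 [wait]  node(5,5) S=135.6777 payoff=0.0000 vs cont=0.6212 → 0.6212 [wait]  ⇒ S*(5)=59.5915
t_4: node(4,0) S=39.4932 payoff=48.9668 vs cont=48.2073 → 48.9668 [stop]  node(4,1) S=51.9554 payoff=36.5046 vs cont=35.7452 → 36.5046 [stop]  node(4,2) S=68.3500 payoff=20.1100 vs cont=21.2518 → 21.2518 [wait]  node(4,3) S=89.9180 payoff=0.0000 vs cont=9.0750 → 9.0750 [wait]  node(4,4) S=118.2917 payoff=0.0000 vs cont=2.4661 → 2.4661 [wait]  ⇒ S*(4)=51.9554
t_3: node(3,0) S=45.2977 payoff=43.1623 vs cont=42.4028 → 43.1623 [stop]  node(3,1) S=59.5915 payoff=28.8685 vs cont=28.6719 → 28.8685 [stop]  node(3,2) S=78.3957 payoff=10.0643 vs cont=15.0665 → 15.0665 [wait]  node(3,3) S=103.1337 payoff=0.0000 vs cont=5.7391 → 5.7391 [wait]  ⇒ S*(3)=59.5915
t_2: node(2,0) S=51.9554 payoff=36.5046 vs cont=35.7452 → 36.5046 [stop]  node(2,1) S=68.3500 payoff=20.1100 vs cont=21.8165 → 21.8165 [wait]  node(2,2) S=89.9180 payoff=0.0000 vs cont=10.3389 → 10.3389 [wait]  ⇒ S*(2)=51.9554
t_1: node(1,0) S=59.5915 payoff=28.8685 vs cont=28.9503 → 28.9503 [wait]  node(1,1) S=78.3957 payoff=10.0643 vs cont=15.9710 → 15.9710 [wait]  ⇒ S*(1)=-
t_0: node(0,0) S=68.3500 payoff=20.1100 vs cont=22.3033 → 22.3033 [wait]  ⇒ S*(0)=-

price = 22.3033
boundary = - - 51.9554 59.5915 51.9554 59.5915 51.9554 59.5915 68.3500
tree:
22.3033
28.9503 15.9710
36.5046 21.8165 10.3389
43.1623 28.8685 15.0665 5.7391
48.9668 36.5046 21.2518 9.0750 2.4661
54.0275 43.1623 28.8685 13.9210 4.3334 0.6212
58.4397 48.9668 36.5046 20.5496 7.4613 1.2463 0.0000
62.2866 54.0275 43.1623 28.8685 12.4965 2.5004 0.0000 0.0000
65.6405 58.4397 48.9668 36.5046 20.1100 5.0164 0.0000 0.0000 0.0000
68.5646 62.2866 54.0275 43.1623 28.8685 10.0643 0.0000 0.0000 0.0000 0.0000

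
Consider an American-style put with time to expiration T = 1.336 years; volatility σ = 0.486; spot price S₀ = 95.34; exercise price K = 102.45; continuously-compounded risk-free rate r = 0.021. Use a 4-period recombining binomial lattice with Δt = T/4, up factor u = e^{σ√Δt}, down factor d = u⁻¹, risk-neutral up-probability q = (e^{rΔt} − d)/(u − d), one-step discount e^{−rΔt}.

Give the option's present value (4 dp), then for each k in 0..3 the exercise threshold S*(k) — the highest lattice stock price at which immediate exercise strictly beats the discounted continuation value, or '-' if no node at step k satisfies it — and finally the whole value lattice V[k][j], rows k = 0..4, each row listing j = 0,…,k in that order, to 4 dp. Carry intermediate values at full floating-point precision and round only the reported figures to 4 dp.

Δt=0.33400  u=1.32428  d=0.75512  q=0.44261  discount=0.99301
step 4 (expiry): payoffs max(K−S,0) = 71.4509 48.0859 7.1100 0.0000 0.0000
step 3: (k=3,j=0): S=41.0517, (K−S)⁺=61.3983, hold=60.6823 ⇒ V=61.3983 exercise | (k=3,j=1): S=71.9936, (K−S)⁺=30.4564, hold=29.7404 ⇒ V=30.4564 exercise | (k=3,j=2): S=126.2573, (K−S)⁺=0.0000, hold=3.9354 ⇒ V=3.9354 continue | (k=3,j=3): S=221.4214, (K−S)⁺=0.0000, hold=0.0000 ⇒ V=0.0000 continue  boundary S*=71.9936
step 2: (k=2,j=0): S=54.3641, (K−S)⁺=48.0859, hold=47.3698 ⇒ V=48.0859 exercise | (k=2,j=1): S=95.3400, (K−S)⁺=7.1100, hold=18.5872 ⇒ V=18.5872 continue | (k=2,j=2): S=167.2007, (K−S)⁺=0.0000, hold=2.1782 ⇒ V=2.1782 continue  boundary S*=54.3641
step 1: (k=1,j=0): S=71.9936, (K−S)⁺=30.4564, hold=34.7847 ⇒ V=34.7847 continue | (k=1,j=1): S=126.2573, (K−S)⁺=0.0000, hold=11.2453 ⇒ V=11.2453 continue  boundary S*=-
step 0: (k=0,j=0): S=95.3400, (K−S)⁺=7.1100, hold=24.1957 ⇒ V=24.1957 continue  boundary S*=-

price = 24.1957
boundary = - - 54.3641 71.9936
tree:
24.1957
34.7847 11.2453
48.0859 18.5872 2.1782
61.3983 30.4564 3.9354 0.0000
71.4509 48.0859 7.1100 0.0000 0.0000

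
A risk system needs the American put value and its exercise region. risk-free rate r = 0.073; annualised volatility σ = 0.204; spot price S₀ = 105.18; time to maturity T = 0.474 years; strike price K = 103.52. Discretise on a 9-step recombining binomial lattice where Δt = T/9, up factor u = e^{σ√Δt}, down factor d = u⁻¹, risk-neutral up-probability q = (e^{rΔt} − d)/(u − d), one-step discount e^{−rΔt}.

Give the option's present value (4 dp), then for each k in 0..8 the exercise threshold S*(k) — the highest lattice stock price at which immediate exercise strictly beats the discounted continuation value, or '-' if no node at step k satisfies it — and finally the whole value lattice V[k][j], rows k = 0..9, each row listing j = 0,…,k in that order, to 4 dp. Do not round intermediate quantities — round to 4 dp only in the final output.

Δt=0.05267, u=1.04793, d=0.95426, q=0.52942, disc=e^(-rΔt)=0.99616
k=9 terminal: V=max(K-S,0) → 34.5049 27.7306 20.2914 12.1220 3.1507 0.0000 0.0000 0.0000 0.0000 0.0000
k=8: j=0 S=72.3230 intr=31.1970 cont=30.7998 V=31.1970[EX]; j=1 S=79.4219 intr=24.0981 cont=23.7008 V=24.0981[EX]; j=2 S=87.2177 intr=16.3023 cont=15.9050 V=16.3023[EX]; j=3 S=95.7787 intr=7.7413 cont=7.3441 V=7.7413[EX]; j=4 S=105.1800 intr=0.0000 cont=1.4769 V=1.4769[hold]; j=5 S=115.5041 intr=0.0000 cont=0.0000 V=0.0000[hold]; j=6 S=126.8416 intr=0.0000 cont=0.0000 V=0.0000[hold]; j=7 S=139.2919 intr=0.0000 cont=0.0000 V=0.0000[hold]; j=8 S=152.9643 intr=0.0000 cont=0.0000 V=0.0000[hold]  S*(8)=95.7787
k=7: j=0 S=75.7894 intr=27.7306 cont=27.3334 V=27.7306[EX]; j=1 S=83.2286 intr=20.2914 cont=19.8942 V=20.2914[EX]; j=2 S=91.3980 intr=12.1220 cont=11.7247 V=12.1220[EX]; j=3 S=100.3693 intr=3.1507 cont=4.4078 V=4.4078[hold]; j=4 S=110.2212 intr=0.0000 cont=0.6923 V=0.6923[hold]; j=5 S=121.0402 intr=0.0000 cont=0.0000 V=0.0000[hold]; j=6 S=132.9210 intr=0.0000 cont=0.0000 V=0.0000[hold]; j=7 S=145.9681 intr=0.0000 cont=0.0000 V=0.0000[hold]  S*(7)=91.3980
k=6: j=0 S=79.4219 intr=24.0981 cont=23.7008 V=24.0981[EX]; j=1 S=87.2177 intr=16.3023 cont=15.9050 V=16.3023[EX]; j=2 S=95.7787 intr=7.7413 cont=8.0071 V=8.0071[hold]; j=3 S=105.1800 intr=0.0000 cont=2.4314 V=2.4314[hold]; j=4 S=115.5041 intr=0.0000 cont=0.3246 V=0.3246[hold]; j=5 S=126.8416 intr=0.0000 cont=0.0000 V=0.0000[hold]; j=6 S=139.2919 intr=0.0000 cont=0.0000 V=0.0000[hold]  S*(6)=87.2177
k=5: j=0 S=83.2286 intr=20.2914 cont=19.8942 V=20.2914[EX]; j=1 S=91.3980 intr=12.1220 cont=11.8649 V=12.1220[EX]; j=2 S=100.3693 intr=3.1507 cont=5.0358 V=5.0358[hold]; j=3 S=110.2212 intr=0.0000 cont=1.3109 V=1.3109[hold]; j=4 S=121.0402 intr=0.0000 cont=0.1521 V=0.1521[hold]; j=5 S=132.9210 intr=0.0000 cont=0.0000 V=0.0000[hold]  S*(5)=91.3980
k=4: j=0 S=87.2177 intr=16.3023 cont=15.9050 V=16.3023[EX]; j=1 S=95.7787 intr=7.7413 cont=8.3383 V=8.3383[hold]; j=2 S=105.1800 intr=0.0000 cont=3.0520 V=3.0520[hold]; j=3 S=115.5041 intr=0.0000 cont=0.6948 V=0.6948[hold]; j=4 S=126.8416 intr=0.0000 cont=0.0713 V=0.0713[hold]  S*(4)=87.2177
k=3: j=0 S=91.3980 intr=12.1220 cont=12.0396 V=12.1220[EX]; j=1 S=100.3693 intr=3.1507 cont=5.5183 V=5.5183[hold]; j=2 S=110.2212 intr=0.0000 cont=1.7971 V=1.7971[hold]; j=3 S=121.0402 intr=0.0000 cont=0.3633 V=0.3633[hold]  S*(3)=91.3980
k=2: j=0 S=95.7787 intr=7.7413 cont=8.5928 V=8.5928[hold]; j=1 S=105.1800 intr=0.0000 cont=3.5346 V=3.5346[hold]; j=2 S=115.5041 intr=0.0000 cont=1.0340 V=1.0340[hold]  S*(2)=-
k=1: j=0 S=100.3693 intr=3.1507 cont=5.8922 V=5.8922[hold]; j=1 S=110.2212 intr=0.0000 cont=2.2023 V=2.2023[hold]  S*(1)=-
k=0: j=0 S=105.1800 intr=0.0000 cont=3.9235 V=3.9235[hold]  S*(0)=-

price = 3.9235
boundary = - - - 91.3980 87.2177 91.3980 87.2177 91.3980 95.7787
tree:
3.9235
5.8922 2.2023
8.5928 3.5346 1.0340
12.1220 5.5183 1.7971 0.3633
16.3023 8.3383 3.0520 0.6948 0.0713
20.2914 12.1220 5.0358 1.3109 0.1521 0.0000
24.0981 16.3023 8.0071 2.4314 0.3246 0.0000 0.0000
27.7306 20.2914 12.1220 4.4078 0.6923 0.0000 0.0000 0.0000
31.1970 24.0981 16.3023 7.7413 1.4769 0.0000 0.0000 0.0000 0.0000
34.5049 27.7306 20.2914 12.1220 3.1507 0.0000 0.0000 0.0000 0.0000 0.0000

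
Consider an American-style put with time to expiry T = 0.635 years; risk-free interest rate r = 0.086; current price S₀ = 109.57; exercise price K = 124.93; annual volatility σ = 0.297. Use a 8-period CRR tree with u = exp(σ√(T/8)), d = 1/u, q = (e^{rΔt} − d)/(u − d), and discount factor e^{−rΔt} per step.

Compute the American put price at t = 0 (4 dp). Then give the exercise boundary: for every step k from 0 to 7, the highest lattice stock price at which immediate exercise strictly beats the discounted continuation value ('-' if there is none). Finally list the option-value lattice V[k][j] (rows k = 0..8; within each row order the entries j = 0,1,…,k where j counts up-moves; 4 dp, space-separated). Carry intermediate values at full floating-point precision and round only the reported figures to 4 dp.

Δt=0.07938, u=1.08728, d=0.91973, q=0.51998, disc=e^(-rΔt)=0.99320
k=8 terminal: V=max(K-S,0) → 68.8287 58.6087 46.5270 32.2444 15.3600 0.0000 0.0000 0.0000 0.0000
k=7: j=0 S=60.9976 intr=63.9324 cont=63.0825 V=63.9324[EX]; j=1 S=72.1095 intr=52.8205 cont=51.9706 V=52.8205[EX]; j=2 S=85.2457 intr=39.6843 cont=38.8344 V=39.6843[EX]; j=3 S=100.7748 intr=24.1552 cont=23.3053 V=24.1552[EX]; j=4 S=119.1328 intr=5.7972 cont=7.3230 V=7.3230[hold]; j=5 S=140.8352 intr=0.0000 cont=0.0000 V=0.0000[hold]; j=6 S=166.4910 intr=0.0000 cont=0.0000 V=0.0000[hold]; j=7 S=196.8205 intr=0.0000 cont=0.0000 V=0.0000[hold]  S*(7)=100.7748
k=6: j=0 S=66.3213 intr=58.6087 cont=57.7588 V=58.6087[EX]; j=1 S=78.4030 intr=46.5270 cont=45.6771 V=46.5270[EX]; j=2 S=92.6856 intr=32.2444 cont=31.3945 V=32.2444[EX]; j=3 S=109.5700 intr=15.3600 cont=15.2981 V=15.3600[EX]; j=4 S=129.5303 intr=0.0000 cont=3.4913 V=3.4913[hold]; j=5 S=153.1267 intr=0.0000 cont=0.0000 V=0.0000[hold]; j=6 S=181.0216 intr=0.0000 cont=0.0000 V=0.0000[hold]  S*(6)=109.5700
k=5: j=0 S=72.1095 intr=52.8205 cont=51.9706 V=52.8205[EX]; j=1 S=85.2457 intr=39.6843 cont=38.8344 V=39.6843[EX]; j=2 S=100.7748 intr=24.1552 cont=23.3053 V=24.1552[EX]; j=3 S=119.1328 intr=5.7972 cont=9.1261 V=9.1261[hold]; j=4 S=140.8352 intr=0.0000 cont=1.6645 V=1.6645[hold]; j=5 S=166.4910 intr=0.0000 cont=0.0000 V=0.0000[hold]  S*(5)=100.7748
k=4: j=0 S=78.4030 intr=46.5270 cont=45.6771 V=46.5270[EX]; j=1 S=92.6856 intr=32.2444 cont=31.3945 V=32.2444[EX]; j=2 S=109.5700 intr=15.3600 cont=16.2293 V=16.2293[hold]; j=3 S=129.5303 intr=0.0000 cont=5.2106 V=5.2106[hold]; j=4 S=153.1267 intr=0.0000 cont=0.7936 V=0.7936[hold]  S*(4)=92.6856
k=3: j=0 S=85.2457 intr=39.6843 cont=38.8344 V=39.6843[EX]; j=1 S=100.7748 intr=24.1552 cont=23.7542 V=24.1552[EX]; j=2 S=119.1328 intr=5.7972 cont=10.4284 V=10.4284[hold]; j=3 S=140.8352 intr=0.0000 cont=2.8940 V=2.8940[hold]  S*(3)=100.7748
k=2: j=0 S=92.6856 intr=32.2444 cont=31.3945 V=32.2444[EX]; j=1 S=109.5700 intr=15.3600 cont=16.9018 V=16.9018[hold]; j=2 S=129.5303 intr=0.0000 cont=6.4664 V=6.4664[hold]  S*(2)=92.6856
k=1: j=0 S=100.7748 intr=24.1552 cont=24.1016 V=24.1552[EX]; j=1 S=119.1328 intr=5.7972 cont=11.3976 V=11.3976[hold]  S*(1)=100.7748
k=0: j=0 S=109.5700 intr=15.3600 cont=17.4024 V=17.4024[hold]  S*(0)=-

price = 17.4024
boundary = - 100.7748 92.6856 100.7748 92.6856 100.7748 109.5700 100.7748
tree:
17.4024
24.1552 11.3976
32.2444 16.9018 6.4664
39.6843 24.1552 10.4284 2.8940
46.5270 32.2444 16.2293 5.2106 0.7936
52.8205 39.6843 24.1552 9.1261 1.6645 0.0000
58.6087 46.5270 32.2444 15.3600 3.4913 0.0000 0.0000
63.9324 52.8205 39.6843 24.1552 7.3230 0.0000 0.0000 0.0000
68.8287 58.6087 46.5270 32.2444 15.3600 0.0000 0.0000 0.0000 0.0000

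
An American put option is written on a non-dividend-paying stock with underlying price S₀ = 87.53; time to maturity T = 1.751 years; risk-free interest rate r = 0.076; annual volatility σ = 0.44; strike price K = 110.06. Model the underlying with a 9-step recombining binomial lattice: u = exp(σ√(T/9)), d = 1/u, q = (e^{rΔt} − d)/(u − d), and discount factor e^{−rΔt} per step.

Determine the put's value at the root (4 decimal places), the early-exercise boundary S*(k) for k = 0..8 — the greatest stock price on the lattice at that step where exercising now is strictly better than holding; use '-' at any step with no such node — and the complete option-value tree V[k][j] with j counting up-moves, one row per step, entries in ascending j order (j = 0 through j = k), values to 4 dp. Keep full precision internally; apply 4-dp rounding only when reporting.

price = 29.1666
boundary = - - 59.3723 48.8987 59.3723 72.0892 59.3723 72.0892 87.5300
tree:
29.1666
38.9999 19.8096
50.6877 28.0099 11.8691
61.1613 38.3656 18.0735 5.7666
69.7873 50.6877 26.6955 9.6410 1.9056
76.8917 61.1613 37.9708 15.7610 3.5586 0.2416
82.7427 69.7873 50.6877 24.9984 6.6170 0.4806 0.0000
87.5617 76.8917 61.1613 37.9708 12.2443 0.9559 0.0000 0.0000
91.5305 82.7427 69.7873 50.6877 22.5300 1.9013 0.0000 0.0000 0.0000
94.7992 87.5617 76.8917 61.1613 37.9708 3.7819 0.0000 0.0000 0.0000 0.0000

Δt=0.19456, u=1.21419, d=0.82359, q=0.48977, disc=e^(-rΔt)=0.98532
k=9 terminal: V=max(K-S,0) → 94.7992 87.5617 76.8917 61.1613 37.9708 3.7819 0.0000 0.0000 0.0000 0.0000
k=8: j=0 S=18.5295 intr=91.5305 cont=89.9151 V=91.5305[EX]; j=1 S=27.3173 intr=82.7427 cont=81.1273 V=82.7427[EX]; j=2 S=40.2727 intr=69.7873 cont=68.1719 V=69.7873[EX]; j=3 S=59.3723 intr=50.6877 cont=49.0723 V=50.6877[EX]; j=4 S=87.5300 intr=22.5300 cont=20.9146 V=22.5300[EX]; j=5 S=129.0417 intr=0.0000 cont=1.9013 V=1.9013[hold]; j=6 S=190.2407 intr=0.0000 cont=0.0000 V=0.0000[hold]; j=7 S=280.4638 intr=0.0000 cont=0.0000 V=0.0000[hold]; j=8 S=413.4759 intr=0.0000 cont=0.0000 V=0.0000[hold]  S*(8)=87.5300
k=7: j=0 S=22.4983 intr=87.5617 cont=85.9463 V=87.5617[EX]; j=1 S=33.1683 intr=76.8917 cont=75.2763 V=76.8917[EX]; j=2 S=48.8987 intr=61.1613 cont=59.5459 V=61.1613[EX]; j=3 S=72.0892 intr=37.9708 cont=36.3554 V=37.9708[EX]; j=4 S=106.2781 intr=3.7819 cont=12.2443 V=12.2443[hold]; j=5 S=156.6812 intr=0.0000 cont=0.9559 V=0.9559[hold]; j=6 S=230.9884 intr=0.0000 cont=0.0000 V=0.0000[hold]; j=7 S=340.5364 intr=0.0000 cont=0.0000 V=0.0000[hold]  S*(7)=72.0892
k=6: j=0 S=27.3173 intr=82.7427 cont=81.1273 V=82.7427[EX]; j=1 S=40.2727 intr=69.7873 cont=68.1719 V=69.7873[EX]; j=2 S=59.3723 intr=50.6877 cont=49.0723 V=50.6877[EX]; j=3 S=87.5300 intr=22.5300 cont=24.9984 V=24.9984[hold]; j=4 S=129.0417 intr=0.0000 cont=6.6170 V=6.6170[hold]; j=5 S=190.2407 intr=0.0000 cont=0.4806 V=0.4806[hold]; j=6 S=280.4638 intr=0.0000 cont=0.0000 V=0.0000[hold]  S*(6)=59.3723
k=5: j=0 S=33.1683 intr=76.8917 cont=75.2763 V=76.8917[EX]; j=1 S=48.8987 intr=61.1613 cont=59.5459 V=61.1613[EX]; j=2 S=72.0892 intr=37.9708 cont=37.5466 V=37.9708[EX]; j=3 S=106.2781 intr=3.7819 cont=15.7610 V=15.7610[hold]; j=4 S=156.6812 intr=0.0000 cont=3.5586 V=3.5586[hold]; j=5 S=230.9884 intr=0.0000 cont=0.2416 V=0.2416[hold]  S*(5)=72.0892
k=4: j=0 S=40.2727 intr=69.7873 cont=68.1719 V=69.7873[EX]; j=1 S=59.3723 intr=50.6877 cont=49.0723 V=50.6877[EX]; j=2 S=87.5300 intr=22.5300 cont=26.6955 V=26.6955[hold]; j=3 S=129.0417 intr=0.0000 cont=9.6410 V=9.6410[hold]; j=4 S=190.2407 intr=0.0000 cont=1.9056 V=1.9056[hold]  S*(4)=59.3723
k=3: j=0 S=48.8987 intr=61.1613 cont=59.5459 V=61.1613[EX]; j=1 S=72.0892 intr=37.9708 cont=38.3656 V=38.3656[hold]; j=2 S=106.2781 intr=3.7819 cont=18.0735 V=18.0735[hold]; j=3 S=156.6812 intr=0.0000 cont=5.7666 V=5.7666[hold]  S*(3)=48.8987
k=2: j=0 S=59.3723 intr=50.6877 cont=49.2628 V=50.6877[EX]; j=1 S=87.5300 intr=22.5300 cont=28.0099 V=28.0099[hold]; j=2 S=129.0417 intr=0.0000 cont=11.8691 V=11.8691[hold]  S*(2)=59.3723
k=1: j=0 S=72.0892 intr=37.9708 cont=38.9999 V=38.9999[hold]; j=1 S=106.2781 intr=3.7819 cont=19.8096 V=19.8096[hold]  S*(1)=-
k=0: j=0 S=87.5300 intr=22.5300 cont=29.1666 V=29.1666[hold]  S*(0)=-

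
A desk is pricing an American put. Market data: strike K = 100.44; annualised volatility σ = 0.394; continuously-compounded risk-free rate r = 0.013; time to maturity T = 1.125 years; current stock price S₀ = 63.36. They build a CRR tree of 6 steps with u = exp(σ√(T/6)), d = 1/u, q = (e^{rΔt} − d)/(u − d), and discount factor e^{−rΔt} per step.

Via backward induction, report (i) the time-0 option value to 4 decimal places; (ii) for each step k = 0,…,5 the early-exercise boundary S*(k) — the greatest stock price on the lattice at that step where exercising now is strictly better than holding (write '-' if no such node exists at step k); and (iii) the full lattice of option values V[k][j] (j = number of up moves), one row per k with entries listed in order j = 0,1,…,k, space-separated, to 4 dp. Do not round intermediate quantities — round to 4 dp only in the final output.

Δt=0.18750  u=1.18602  d=0.84315  q=0.46457  discount=0.99757
step 6 (expiry): payoffs max(K−S,0) = 77.6758 68.4186 55.3969 37.0800 11.3144 0.0000 0.0000
step 5: (k=5,j=0): S=26.9989, (K−S)⁺=73.4411, hold=73.1965 ⇒ V=73.4411 exercise | (k=5,j=1): S=37.9782, (K−S)⁺=62.4618, hold=62.2173 ⇒ V=62.4618 exercise | (k=5,j=2): S=53.4222, (K−S)⁺=47.0178, hold=46.7733 ⇒ V=47.0178 exercise | (k=5,j=3): S=75.1465, (K−S)⁺=25.2935, hold=25.0490 ⇒ V=25.2935 exercise | (k=5,j=4): S=105.7052, (K−S)⁺=0.0000, hold=6.0433 ⇒ V=6.0433 continue | (k=5,j=5): S=148.6906, (K−S)⁺=0.0000, hold=0.0000 ⇒ V=0.0000 continue  boundary S*=75.1465
step 4: (k=4,j=0): S=32.0214, (K−S)⁺=68.4186, hold=68.1741 ⇒ V=68.4186 exercise | (k=4,j=1): S=45.0431, (K−S)⁺=55.3969, hold=55.1524 ⇒ V=55.3969 exercise | (k=4,j=2): S=63.3600, (K−S)⁺=37.0800, hold=36.8355 ⇒ V=37.0800 exercise | (k=4,j=3): S=89.1256, (K−S)⁺=11.3144, hold=16.3106 ⇒ V=16.3106 continue | (k=4,j=4): S=125.3689, (K−S)⁺=0.0000, hold=3.2279 ⇒ V=3.2279 continue  boundary S*=63.3600
step 3: (k=3,j=0): S=37.9782, (K−S)⁺=62.4618, hold=62.2173 ⇒ V=62.4618 exercise | (k=3,j=1): S=53.4222, (K−S)⁺=47.0178, hold=46.7733 ⇒ V=47.0178 exercise | (k=3,j=2): S=75.1465, (K−S)⁺=25.2935, hold=27.3644 ⇒ V=27.3644 continue | (k=3,j=3): S=105.7052, (K−S)⁺=0.0000, hold=10.2079 ⇒ V=10.2079 continue  boundary S*=53.4222
step 2: (k=2,j=0): S=45.0431, (K−S)⁺=55.3969, hold=55.1524 ⇒ V=55.3969 exercise | (k=2,j=1): S=63.3600, (K−S)⁺=37.0800, hold=37.7952 ⇒ V=37.7952 continue | (k=2,j=2): S=89.1256, (K−S)⁺=11.3144, hold=19.3468 ⇒ V=19.3468 continue  boundary S*=45.0431
step 1: (k=1,j=0): S=53.4222, (K−S)⁺=47.0178, hold=47.1048 ⇒ V=47.1048 continue | (k=1,j=1): S=75.1465, (K−S)⁺=25.2935, hold=29.1535 ⇒ V=29.1535 continue  boundary S*=-
step 0: (k=0,j=0): S=63.3600, (K−S)⁺=37.0800, hold=38.6708 ⇒ V=38.6708 continue  boundary S*=-

price = 38.6708
boundary = - - 45.0431 53.4222 63.3600 75.1465
tree:
38.6708
47.1048 29.1535
55.3969 37.7952 19.3468
62.4618 47.0178 27.3644 10.2079
68.4186 55.3969 37.0800 16.3106 3.2279
73.4411 62.4618 47.0178 25.2935 6.0433 0.0000
77.6758 68.4186 55.3969 37.0800 11.3144 0.0000 0.0000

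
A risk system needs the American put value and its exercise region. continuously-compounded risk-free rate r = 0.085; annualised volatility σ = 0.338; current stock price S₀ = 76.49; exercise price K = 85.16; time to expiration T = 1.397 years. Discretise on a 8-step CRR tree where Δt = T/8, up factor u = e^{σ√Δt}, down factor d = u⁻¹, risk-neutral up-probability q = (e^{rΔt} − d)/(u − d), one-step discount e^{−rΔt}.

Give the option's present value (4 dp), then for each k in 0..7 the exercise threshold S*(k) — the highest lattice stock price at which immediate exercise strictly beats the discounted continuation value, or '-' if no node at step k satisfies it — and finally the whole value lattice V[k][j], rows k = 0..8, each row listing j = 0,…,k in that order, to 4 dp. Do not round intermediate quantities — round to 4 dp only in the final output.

price = 13.6737
boundary = - - 57.6662 50.0703 57.6662 66.4145 57.6662 66.4145
tree:
13.6737
19.6824 8.4667
27.4938 12.9683 4.5143
35.0897 19.2346 7.5007 1.8604
41.6851 27.4938 12.0901 3.4386 0.4428
47.4117 35.0897 18.7455 6.2343 0.9314 0.0000
52.3840 41.6851 27.4938 11.0128 1.9593 0.0000 0.0000
56.7013 47.4117 35.0897 18.7455 4.1216 0.0000 0.0000 0.0000
60.4500 52.3840 41.6851 27.4938 8.6700 0.0000 0.0000 0.0000 0.0000

params: Δt=0.17463 u=1.15171 d=0.86828 q=0.51751 e^(-rΔt)=0.98527
t_8 payoffs: 60.4500 52.3840 41.6851 27.4938 8.6700 0.0000 0.0000 0.0000 0.0000
t_7: node(7,0) S=28.4587 payoff=56.7013 vs cont=55.4466 → 56.7013 [stop]  node(7,1) S=37.7483 payoff=47.4117 vs cont=46.1570 → 47.4117 [stop]  node(7,2) S=50.0703 payoff=35.0897 vs cont=33.8350 → 35.0897 [stop]  node(7,3) S=66.4145 payoff=18.7455 vs cont=17.4908 → 18.7455 [stop]  node(7,4) S=88.0940 payoff=0.0000 vs cont=4.1216 → 4.1216 [wait]  node(7,5) S=116.8501 payoff=0.0000 vs cont=0.0000 → 0.0000 [wait]  node(7,6) S=154.9930 payoff=0.0000 vs cont=0.0000 → 0.0000 [wait]  node(7,7) S=205.5867 payoff=0.0000 vs cont=0.0000 → 0.0000 [wait]  ⇒ S*(7)=66.4145
t_6: node(6,0) S=32.7760 payoff=52.3840 vs cont=51.1293 → 52.3840 [stop]  node(6,1) S=43.4749 payoff=41.6851 vs cont=40.4304 → 41.6851 [stop]  node(6,2) S=57.6662 payoff=27.4938 vs cont=26.2390 → 27.4938 [stop]  node(6,3) S=76.4900 payoff=8.6700 vs cont=11.0128 → 11.0128 [wait]  node(6,4) S=101.4583 payoff=0.0000 vs cont=1.9593 → 1.9593 [wait]  node(6,5) S=134.5769 payoff=0.0000 vs cont=0.0000 → 0.0000 [wait]  node(6,6) S=178.5063 payoff=0.0000 vs cont=0.0000 → 0.0000 [wait]  ⇒ S*(6)=57.6662
t_5: node(5,0) S=37.7483 payoff=47.4117 vs cont=46.1570 → 47.4117 [stop]  node(5,1) S=50.0703 payoff=35.0897 vs cont=33.8350 → 35.0897 [stop]  node(5,2) S=66.4145 payoff=18.7455 vs cont=18.6853 → 18.7455 [stop]  node(5,3) S=88.0940 payoff=0.0000 vs cont=6.2343 → 6.2343 [wait]  node(5,4) S=116.8501 payoff=0.0000 vs cont=0.9314 → 0.9314 [wait]  node(5,5) S=154.9930 payoff=0.0000 vs cont=0.0000 → 0.0000 [wait]  ⇒ S*(5)=66.4145
t_4: node(4,0) S=43.4749 payoff=41.6851 vs cont=40.4304 → 41.6851 [stop]  node(4,1) S=57.6662 payoff=27.4938 vs cont=26.2390 → 27.4938 [stop]  node(4,2) S=76.4900 payoff=8.6700 vs cont=12.0901 → 12.0901 [wait]  node(4,3) S=101.4583 payoff=0.0000 vs cont=3.4386 → 3.4386 [wait]  node(4,4) S=134.5769 payoff=0.0000 vs cont=0.4428 → 0.4428 [wait]  ⇒ S*(4)=57.6662
t_3: node(3,0) S=50.0703 payoff=35.0897 vs cont=33.8350 → 35.0897 [stop]  node(3,1) S=66.4145 payoff=18.7455 vs cont=19.2346 → 19.2346 [wait]  node(3,2) S=88.0940 payoff=0.0000 vs cont=7.5007 → 7.5007 [wait]  node(3,3) S=116.8501 payoff=0.0000 vs cont=1.8604 → 1.8604 [wait]  ⇒ S*(3)=50.0703
t_2: node(2,0) S=57.6662 payoff=27.4938 vs cont=26.4884 → 27.4938 [stop]  node(2,1) S=76.4900 payoff=8.6700 vs cont=12.9683 → 12.9683 [wait]  node(2,2) S=101.4583 payoff=0.0000 vs cont=4.5143 → 4.5143 [wait]  ⇒ S*(2)=57.6662
t_1: node(1,0) S=66.4145 payoff=18.7455 vs cont=19.6824 → 19.6824 [wait]  node(1,1) S=88.0940 payoff=0.0000 vs cont=8.4667 → 8.4667 [wait]  ⇒ S*(1)=-
t_0: node(0,0) S=76.4900 payoff=8.6700 vs cont=13.6737 → 13.6737 [wait]  ⇒ S*(0)=-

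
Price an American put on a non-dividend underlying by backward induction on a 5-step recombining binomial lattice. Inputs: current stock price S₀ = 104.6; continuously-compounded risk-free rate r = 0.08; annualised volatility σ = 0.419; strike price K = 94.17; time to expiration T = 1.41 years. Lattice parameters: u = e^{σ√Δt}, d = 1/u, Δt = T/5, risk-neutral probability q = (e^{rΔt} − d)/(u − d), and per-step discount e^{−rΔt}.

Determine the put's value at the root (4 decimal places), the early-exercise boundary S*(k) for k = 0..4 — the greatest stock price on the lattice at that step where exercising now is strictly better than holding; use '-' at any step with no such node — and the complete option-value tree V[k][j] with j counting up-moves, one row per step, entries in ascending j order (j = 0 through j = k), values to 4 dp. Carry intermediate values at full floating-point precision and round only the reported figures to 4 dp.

price = 11.3609
boundary = - - - 53.6580 67.0296
tree:
11.3609
18.0439 5.0783
27.6774 9.0646 1.2528
40.5120 15.8819 2.5396 0.0000
51.2162 27.1404 5.1482 0.0000 0.0000
59.7850 40.5120 10.4365 0.0000 0.0000 0.0000

Δt=0.28200, u=1.24920, d=0.80051, q=0.49545, disc=e^(-rΔt)=0.97769
k=5 terminal: V=max(K-S,0) → 59.7850 40.5120 10.4365 0.0000 0.0000 0.0000
k=4: j=0 S=42.9538 intr=51.2162 cont=49.1155 V=51.2162[EX]; j=1 S=67.0296 intr=27.1404 cont=25.0397 V=27.1404[EX]; j=2 S=104.6000 intr=0.0000 cont=5.1482 V=5.1482[hold]; j=3 S=163.2287 intr=0.0000 cont=0.0000 V=0.0000[hold]; j=4 S=254.7190 intr=0.0000 cont=0.0000 V=0.0000[hold]  S*(4)=67.0296
k=3: j=0 S=53.6580 intr=40.5120 cont=38.4113 V=40.5120[EX]; j=1 S=83.7335 intr=10.4365 cont=15.8819 V=15.8819[hold]; j=2 S=130.6665 intr=0.0000 cont=2.5396 V=2.5396[hold]; j=3 S=203.9055 intr=0.0000 cont=0.0000 V=0.0000[hold]  S*(3)=53.6580
k=2: j=0 S=67.0296 intr=27.1404 cont=27.6774 V=27.6774[hold]; j=1 S=104.6000 intr=0.0000 cont=9.0646 V=9.0646[hold]; j=2 S=163.2287 intr=0.0000 cont=1.2528 V=1.2528[hold]  S*(2)=-
k=1: j=0 S=83.7335 intr=10.4365 cont=18.0439 V=18.0439[hold]; j=1 S=130.6665 intr=0.0000 cont=5.0783 V=5.0783[hold]  S*(1)=-
k=0: j=0 S=104.6000 intr=0.0000 cont=11.3609 V=11.3609[hold]  S*(0)=-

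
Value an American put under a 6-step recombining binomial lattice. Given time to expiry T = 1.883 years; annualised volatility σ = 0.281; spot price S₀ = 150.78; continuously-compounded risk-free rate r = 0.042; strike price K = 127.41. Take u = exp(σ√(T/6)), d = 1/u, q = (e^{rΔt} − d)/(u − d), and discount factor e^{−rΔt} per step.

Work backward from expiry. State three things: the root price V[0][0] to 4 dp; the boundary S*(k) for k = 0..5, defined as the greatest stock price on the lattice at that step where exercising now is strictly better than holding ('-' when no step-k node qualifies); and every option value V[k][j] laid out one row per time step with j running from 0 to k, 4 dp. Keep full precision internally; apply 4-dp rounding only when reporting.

price = 9.0602
boundary = - - - 94.0255 80.3304 94.0255
tree:
9.0602
14.4824 3.9352
22.4321 7.0003 1.0069
33.3845 12.1893 2.0517 0.0000
47.0796 20.6105 4.1803 0.0000 0.0000
58.7800 33.3845 8.5174 0.0000 0.0000 0.0000
68.7762 47.0796 17.3545 0.0000 0.0000 0.0000 0.0000

Δt=0.31383, u=1.17049, d=0.85435, q=0.50270, disc=e^(-rΔt)=0.98691
k=6 terminal: V=max(K-S,0) → 68.7762 47.0796 17.3545 0.0000 0.0000 0.0000 0.0000
k=5: j=0 S=68.6300 intr=58.7800 cont=57.1117 V=58.7800[EX]; j=1 S=94.0255 intr=33.3845 cont=31.7161 V=33.3845[EX]; j=2 S=128.8184 intr=0.0000 cont=8.5174 V=8.5174[hold]; j=3 S=176.4858 intr=0.0000 cont=0.0000 V=0.0000[hold]; j=4 S=241.7919 intr=0.0000 cont=0.0000 V=0.0000[hold]; j=5 S=331.2636 intr=0.0000 cont=0.0000 V=0.0000[hold]  S*(5)=94.0255
k=4: j=0 S=80.3304 intr=47.0796 cont=45.4113 V=47.0796[EX]; j=1 S=110.0555 intr=17.3545 cont=20.6105 V=20.6105[hold]; j=2 S=150.7800 intr=0.0000 cont=4.1803 V=4.1803[hold]; j=3 S=206.5740 intr=0.0000 cont=0.0000 V=0.0000[hold]; j=4 S=283.0139 intr=0.0000 cont=0.0000 V=0.0000[hold]  S*(4)=80.3304
k=3: j=0 S=94.0255 intr=33.3845 cont=33.3314 V=33.3845[EX]; j=1 S=128.8184 intr=0.0000 cont=12.1893 V=12.1893[hold]; j=2 S=176.4858 intr=0.0000 cont=2.0517 V=2.0517[hold]; j=3 S=241.7919 intr=0.0000 cont=0.0000 V=0.0000[hold]  S*(3)=94.0255
k=2: j=0 S=110.0555 intr=17.3545 cont=22.4321 V=22.4321[hold]; j=1 S=150.7800 intr=0.0000 cont=7.0003 V=7.0003[hold]; j=2 S=206.5740 intr=0.0000 cont=1.0069 V=1.0069[hold]  S*(2)=-
k=1: j=0 S=128.8184 intr=0.0000 cont=14.4824 V=14.4824[hold]; j=1 S=176.4858 intr=0.0000 cont=3.9352 V=3.9352[hold]  S*(1)=-
k=0: j=0 S=150.7800 intr=0.0000 cont=9.0602 V=9.0602[hold]  S*(0)=-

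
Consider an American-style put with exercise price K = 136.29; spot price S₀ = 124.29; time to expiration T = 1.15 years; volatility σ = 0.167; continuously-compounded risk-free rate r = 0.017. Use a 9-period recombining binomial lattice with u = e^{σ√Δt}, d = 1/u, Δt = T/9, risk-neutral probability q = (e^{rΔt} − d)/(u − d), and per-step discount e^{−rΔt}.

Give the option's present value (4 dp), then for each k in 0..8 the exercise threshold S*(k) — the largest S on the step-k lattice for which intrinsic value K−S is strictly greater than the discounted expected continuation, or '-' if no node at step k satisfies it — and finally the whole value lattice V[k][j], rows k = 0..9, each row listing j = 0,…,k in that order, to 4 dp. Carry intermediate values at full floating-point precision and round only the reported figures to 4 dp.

price = 15.2952
boundary = - - - 103.9105 110.3024 103.9105 110.3024 117.0875 124.2900
tree:
15.2952
20.2531 10.4681
26.0211 14.6479 6.3881
32.3795 19.8580 9.5690 3.2762
38.4010 25.9876 13.8942 5.3416 1.2520
44.0736 32.3795 19.4334 8.4874 2.2599 0.2628
49.4174 38.4010 25.9876 13.0487 4.0223 0.5302 0.0000
54.4516 44.0736 32.3795 19.2025 7.0315 1.0697 0.0000 0.0000
59.1941 49.4174 38.4010 25.9876 12.0000 2.1582 0.0000 0.0000 0.0000
63.6617 54.4516 44.0736 32.3795 19.2025 4.3545 0.0000 0.0000 0.0000 0.0000

Δt=0.12778  u=1.06151  d=0.94205  q=0.50328  discount=0.99783
step 9 (expiry): payoffs max(K−S,0) = 63.6617 54.4516 44.0736 32.3795 19.2025 4.3545 0.0000 0.0000 0.0000 0.0000
step 8: (k=8,j=0): S=77.0959, (K−S)⁺=59.1941, hold=58.8983 ⇒ V=59.1941 exercise | (k=8,j=1): S=86.8726, (K−S)⁺=49.4174, hold=49.1217 ⇒ V=49.4174 exercise | (k=8,j=2): S=97.8890, (K−S)⁺=38.4010, hold=38.1053 ⇒ V=38.4010 exercise | (k=8,j=3): S=110.3024, (K−S)⁺=25.9876, hold=25.6919 ⇒ V=25.9876 exercise | (k=8,j=4): S=124.2900, (K−S)⁺=12.0000, hold=11.7043 ⇒ V=12.0000 exercise | (k=8,j=5): S=140.0514, (K−S)⁺=0.0000, hold=2.1582 ⇒ V=2.1582 continue | (k=8,j=6): S=157.8114, (K−S)⁺=0.0000, hold=0.0000 ⇒ V=0.0000 continue | (k=8,j=7): S=177.8237, (K−S)⁺=0.0000, hold=0.0000 ⇒ V=0.0000 continue | (k=8,j=8): S=200.3737, (K−S)⁺=0.0000, hold=0.0000 ⇒ V=0.0000 continue  boundary S*=124.2900
step 7: (k=7,j=0): S=81.8384, (K−S)⁺=54.4516, hold=54.1559 ⇒ V=54.4516 exercise | (k=7,j=1): S=92.2164, (K−S)⁺=44.0736, hold=43.7778 ⇒ V=44.0736 exercise | (k=7,j=2): S=103.9105, (K−S)⁺=32.3795, hold=32.0838 ⇒ V=32.3795 exercise | (k=7,j=3): S=117.0875, (K−S)⁺=19.2025, hold=18.9067 ⇒ V=19.2025 exercise | (k=7,j=4): S=131.9355, (K−S)⁺=4.3545, hold=7.0315 ⇒ V=7.0315 continue | (k=7,j=5): S=148.6664, (K−S)⁺=0.0000, hold=1.0697 ⇒ V=1.0697 continue | (k=7,j=6): S=167.5190, (K−S)⁺=0.0000, hold=0.0000 ⇒ V=0.0000 continue | (k=7,j=7): S=188.7623, (K−S)⁺=0.0000, hold=0.0000 ⇒ V=0.0000 continue  boundary S*=117.0875
step 6: (k=6,j=0): S=86.8726, (K−S)⁺=49.4174, hold=49.1217 ⇒ V=49.4174 exercise | (k=6,j=1): S=97.8890, (K−S)⁺=38.4010, hold=38.1053 ⇒ V=38.4010 exercise | (k=6,j=2): S=110.3024, (K−S)⁺=25.9876, hold=25.6919 ⇒ V=25.9876 exercise | (k=6,j=3): S=124.2900, (K−S)⁺=12.0000, hold=13.0487 ⇒ V=13.0487 continue | (k=6,j=4): S=140.0514, (K−S)⁺=0.0000, hold=4.0223 ⇒ V=4.0223 continue | (k=6,j=5): S=157.8114, (K−S)⁺=0.0000, hold=0.5302 ⇒ V=0.5302 continue | (k=6,j=6): S=177.8237, (K−S)⁺=0.0000, hold=0.0000 ⇒ V=0.0000 continue  boundary S*=110.3024
step 5: (k=5,j=0): S=92.2164, (K−S)⁺=44.0736, hold=43.7778 ⇒ V=44.0736 exercise | (k=5,j=1): S=103.9105, (K−S)⁺=32.3795, hold=32.0838 ⇒ V=32.3795 exercise | (k=5,j=2): S=117.0875, (K−S)⁺=19.2025, hold=19.4334 ⇒ V=19.4334 continue | (k=5,j=3): S=131.9355, (K−S)⁺=4.3545, hold=8.4874 ⇒ V=8.4874 continue | (k=5,j=4): S=148.6664, (K−S)⁺=0.0000, hold=2.2599 ⇒ V=2.2599 continue | (k=5,j=5): S=167.5190, (K−S)⁺=0.0000, hold=0.2628 ⇒ V=0.2628 continue  boundary S*=103.9105
step 4: (k=4,j=0): S=97.8890, (K−S)⁺=38.4010, hold=38.1053 ⇒ V=38.4010 exercise | (k=4,j=1): S=110.3024, (K−S)⁺=25.9876, hold=25.8078 ⇒ V=25.9876 exercise | (k=4,j=2): S=124.2900, (K−S)⁺=12.0000, hold=13.8942 ⇒ V=13.8942 continue | (k=4,j=3): S=140.0514, (K−S)⁺=0.0000, hold=5.3416 ⇒ V=5.3416 continue | (k=4,j=4): S=157.8114, (K−S)⁺=0.0000, hold=1.2520 ⇒ V=1.2520 continue  boundary S*=110.3024
step 3: (k=3,j=0): S=103.9105, (K−S)⁺=32.3795, hold=32.0838 ⇒ V=32.3795 exercise | (k=3,j=1): S=117.0875, (K−S)⁺=19.2025, hold=19.8580 ⇒ V=19.8580 continue | (k=3,j=2): S=131.9355, (K−S)⁺=4.3545, hold=9.5690 ⇒ V=9.5690 continue | (k=3,j=3): S=148.6664, (K−S)⁺=0.0000, hold=3.2762 ⇒ V=3.2762 continue  boundary S*=103.9105
step 2: (k=2,j=0): S=110.3024, (K−S)⁺=25.9876, hold=26.0211 ⇒ V=26.0211 continue | (k=2,j=1): S=124.2900, (K−S)⁺=12.0000, hold=14.6479 ⇒ V=14.6479 continue | (k=2,j=2): S=140.0514, (K−S)⁺=0.0000, hold=6.3881 ⇒ V=6.3881 continue  boundary S*=-
step 1: (k=1,j=0): S=117.0875, (K−S)⁺=19.2025, hold=20.2531 ⇒ V=20.2531 continue | (k=1,j=1): S=131.9355, (K−S)⁺=4.3545, hold=10.4681 ⇒ V=10.4681 continue  boundary S*=-
step 0: (k=0,j=0): S=124.2900, (K−S)⁺=12.0000, hold=15.2952 ⇒ V=15.2952 continue  boundary S*=-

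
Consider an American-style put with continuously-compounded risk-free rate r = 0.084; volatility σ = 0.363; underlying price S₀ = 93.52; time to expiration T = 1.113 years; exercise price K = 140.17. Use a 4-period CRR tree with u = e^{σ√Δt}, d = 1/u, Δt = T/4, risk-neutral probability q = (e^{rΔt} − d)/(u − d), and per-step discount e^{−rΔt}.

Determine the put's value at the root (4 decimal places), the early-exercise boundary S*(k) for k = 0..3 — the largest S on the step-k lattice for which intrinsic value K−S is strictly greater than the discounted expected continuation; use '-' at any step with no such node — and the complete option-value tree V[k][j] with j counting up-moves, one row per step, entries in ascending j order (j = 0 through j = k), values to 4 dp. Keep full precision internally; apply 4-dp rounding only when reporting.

Δt=0.27825  u=1.21104  d=0.82574  q=0.51365  discount=0.97690
step 4 (expiry): payoffs max(K−S,0) = 96.6920 76.4044 46.6500 3.0117 0.0000
step 3: (k=3,j=0): S=52.6536, (K−S)⁺=87.5164, hold=84.2782 ⇒ V=87.5164 exercise | (k=3,j=1): S=77.2228, (K−S)⁺=62.9472, hold=59.7090 ⇒ V=62.9472 exercise | (k=3,j=2): S=113.2566, (K−S)⁺=26.9134, hold=23.6752 ⇒ V=26.9134 exercise | (k=3,j=3): S=166.1044, (K−S)⁺=0.0000, hold=1.4309 ⇒ V=1.4309 continue  boundary S*=113.2566
step 2: (k=2,j=0): S=63.7656, (K−S)⁺=76.4044, hold=73.1661 ⇒ V=76.4044 exercise | (k=2,j=1): S=93.5200, (K−S)⁺=46.6500, hold=43.4118 ⇒ V=46.6500 exercise | (k=2,j=2): S=137.1583, (K−S)⁺=3.0117, hold=13.5049 ⇒ V=13.5049 continue  boundary S*=93.5200
step 1: (k=1,j=0): S=77.2228, (K−S)⁺=62.9472, hold=59.7090 ⇒ V=62.9472 exercise | (k=1,j=1): S=113.2566, (K−S)⁺=26.9134, hold=28.9406 ⇒ V=28.9406 continue  boundary S*=77.2228
step 0: (k=0,j=0): S=93.5200, (K−S)⁺=46.6500, hold=44.4290 ⇒ V=46.6500 exercise  boundary S*=93.5200

price = 46.6500
boundary = 93.5200 77.2228 93.5200 113.2566
tree:
46.6500
62.9472 28.9406
76.4044 46.6500 13.5049
87.5164 62.9472 26.9134 1.4309
96.6920 76.4044 46.6500 3.0117 0.0000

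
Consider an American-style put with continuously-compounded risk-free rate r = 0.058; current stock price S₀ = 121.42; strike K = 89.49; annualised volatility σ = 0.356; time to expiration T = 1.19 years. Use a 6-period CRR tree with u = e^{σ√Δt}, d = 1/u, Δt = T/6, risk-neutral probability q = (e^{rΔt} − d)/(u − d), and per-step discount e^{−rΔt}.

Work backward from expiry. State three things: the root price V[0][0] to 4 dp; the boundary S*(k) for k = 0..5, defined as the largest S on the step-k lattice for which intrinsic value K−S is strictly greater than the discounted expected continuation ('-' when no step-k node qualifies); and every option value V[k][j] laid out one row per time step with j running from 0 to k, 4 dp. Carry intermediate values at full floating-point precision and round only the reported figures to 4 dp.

price = 3.3814
boundary = - - - - 64.3980 75.4617
tree:
3.3814
5.8228 0.9871
9.8097 1.9199 0.0651
16.0371 3.7301 0.1310 0.0000
25.0920 7.2384 0.2632 0.0000 0.0000
34.5337 14.0283 0.5292 0.0000 0.0000 0.0000
42.5910 25.0920 1.0637 0.0000 0.0000 0.0000 0.0000

params: Δt=0.19833 u=1.17180 d=0.85339 q=0.49678 e^(-rΔt)=0.98856
t_6 payoffs: 42.5910 25.0920 1.0637 0.0000 0.0000 0.0000 0.0000
t_5: node(5,0) S=54.9563 payoff=34.5337 vs cont=33.5101 → 34.5337 [stop]  node(5,1) S=75.4617 payoff=14.0283 vs cont=13.0047 → 14.0283 [stop]  node(5,2) S=103.6181 payoff=0.0000 vs cont=0.5292 → 0.5292 [wait]  node(5,3) S=142.2803 payoff=0.0000 vs cont=0.0000 → 0.0000 [wait]  node(5,4) S=195.3681 payoff=0.0000 vs cont=0.0000 → 0.0000 [wait]  node(5,5) S=268.2641 payoff=0.0000 vs cont=0.0000 → 0.0000 [wait]  ⇒ S*(5)=75.4617
t_4: node(4,0) S=64.3980 payoff=25.0920 vs cont=24.0685 → 25.0920 [stop]  node(4,1) S=88.4263 payoff=1.0637 vs cont=7.2384 → 7.2384 [wait]  node(4,2) S=121.4200 payoff=0.0000 vs cont=0.2632 → 0.2632 [wait]  node(4,3) S=166.7244 payoff=0.0000 vs cont=0.0000 → 0.0000 [wait]  node(4,4) S=228.9329 payoff=0.0000 vs cont=0.0000 → 0.0000 [wait]  ⇒ S*(4)=64.3980
t_3: node(3,0) S=75.4617 payoff=14.0283 vs cont=16.0371 → 16.0371 [wait]  node(3,1) S=103.6181 payoff=0.0000 vs cont=3.7301 → 3.7301 [wait]  node(3,2) S=142.2803 payoff=0.0000 vs cont=0.1310 → 0.1310 [wait]  node(3,3) S=195.3681 payoff=0.0000 vs cont=0.0000 → 0.0000 [wait]  ⇒ S*(3)=-
t_2: node(2,0) S=88.4263 payoff=1.0637 vs cont=9.8097 → 9.8097 [wait]  node(2,1) S=121.4200 payoff=0.0000 vs cont=1.9199 → 1.9199 [wait]  node(2,2) S=166.7244 payoff=0.0000 vs cont=0.0651 → 0.0651 [wait]  ⇒ S*(2)=-
t_1: node(1,0) S=103.6181 payoff=0.0000 vs cont=5.8228 → 5.8228 [wait]  node(1,1) S=142.2803 payoff=0.0000 vs cont=0.9871 → 0.9871 [wait]  ⇒ S*(1)=-
t_0: node(0,0) S=121.4200 payoff=0.0000 vs cont=3.3814 → 3.3814 [wait]  ⇒ S*(0)=-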